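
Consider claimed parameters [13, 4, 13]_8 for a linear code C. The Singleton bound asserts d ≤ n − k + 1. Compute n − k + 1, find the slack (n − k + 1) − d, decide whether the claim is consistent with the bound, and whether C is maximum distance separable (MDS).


Singleton RHS = n − k + 1 = 10, slack = -3, bound violated (no such code; not MDS).

Singleton bound: d ≤ n − k + 1.
Here n = 13, k = 4, so n − k + 1 = 10.
Given d = 13, check d ≤ 10: NO.
Slack = (n − k + 1) − d = -3.
The slack is negative: d = 13 exceeds n − k + 1 = 10 by 3, so the Singleton bound is violated and no linear [13, 4, 13]_8 code can exist. In particular it is not MDS (MDS requires d = n − k + 1 exactly).
Description: the claimed parameters are [13, 4, 13]_8; such a code would be impossible (violates the Singleton bound).


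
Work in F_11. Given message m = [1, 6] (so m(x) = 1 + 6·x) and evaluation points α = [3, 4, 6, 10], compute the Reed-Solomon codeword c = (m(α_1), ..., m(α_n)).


c = [8, 3, 4, 6]

Message polynomial: m(x) = 1 + 6·x (mod 11).
For each evaluation point α_i, compute m(α_i) mod 11:
  α_1 = 3: Horner steps 6 → 8, so m(3) = 8.
  α_2 = 4: Horner steps 6 → 3, so m(4) = 3.
  α_3 = 6: Horner steps 6 → 4, so m(6) = 4.
  α_4 = 10: Horner steps 6 → 6, so m(10) = 6.
Codeword c = [8, 3, 4, 6] ∈ F_11^4.


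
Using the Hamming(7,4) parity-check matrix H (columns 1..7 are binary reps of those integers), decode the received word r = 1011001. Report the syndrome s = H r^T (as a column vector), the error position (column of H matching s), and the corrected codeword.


s = (0, 0, 1)^T, error position = 1, corrected codeword c = 0011001

Compute s = H r^T mod 2 one row at a time:
  s_1 = 1 + 0 + 0 + 1 = 2 ≡ 0 (mod 2).
  s_2 = 0 + 1 + 0 + 1 = 2 ≡ 0 (mod 2).
  s_3 = 1 + 1 + 0 + 1 = 3 ≡ 1 (mod 2).
s = (0, 0, 1)^T — this equals column 1 of H (binary 001), so error is at position 1.
Correct: flip bit 1 of r = 1011001 to get c = 0011001.


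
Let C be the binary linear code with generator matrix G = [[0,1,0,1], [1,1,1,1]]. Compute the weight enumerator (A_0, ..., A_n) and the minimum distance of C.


Weight distribution: A_0 = 1, A_2 = 2, A_4 = 1. Minimum distance d = 2.

Enumerate all 2^2 = 4 messages m ∈ F_2^2.
For each, compute codeword c = mG in F_2^4, then tally its weight.
  m = 00 → c = 0000, weight = 0.
  m = 10 → c = 0101, weight = 2.
  m = 01 → c = 1111, weight = 4.
  m = 11 → c = 1010, weight = 2.
Tally weights:
  weight 0: 1 codewords.
  weight 2: 2 codewords.
  weight 4: 1 codewords.
Minimum distance d = smallest w > 0 with A_w > 0 = 2.
Sanity: Σ A_w = 4 = 2^2 = 4 ✓.


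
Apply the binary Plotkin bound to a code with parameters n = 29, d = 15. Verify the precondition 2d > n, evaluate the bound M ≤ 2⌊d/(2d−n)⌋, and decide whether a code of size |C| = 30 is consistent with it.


Plotkin bound M ≤ 30; given |C| = 30 ≤ bound (satisfied).

Check applicability: 2d = 30, n = 29.
2d − n = 1 > 0, so Plotkin applies.
Compute d/(2d−n) = 15/1 ≈ 15.0000.
⌊d/(2d−n)⌋ = 15.
Plotkin bound: M ≤ 2·15 = 30.
Given |C| = 30, check: satisfied.
This |C| is at the Plotkin bound.


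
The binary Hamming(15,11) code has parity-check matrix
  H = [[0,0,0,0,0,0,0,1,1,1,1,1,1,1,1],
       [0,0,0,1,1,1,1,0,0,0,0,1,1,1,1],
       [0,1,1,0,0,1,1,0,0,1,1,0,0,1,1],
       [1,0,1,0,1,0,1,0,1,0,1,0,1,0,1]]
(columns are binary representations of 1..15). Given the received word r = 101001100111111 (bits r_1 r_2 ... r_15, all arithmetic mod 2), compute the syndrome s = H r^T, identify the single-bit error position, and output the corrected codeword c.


s = (0, 0, 1, 0)^T, error position = 2, corrected codeword c = 111001100111111

Compute s = H r^T mod 2 one row at a time:
  s_1 = 0 + 0 + 1 + 1 + 1 + 1 + 1 + 1 = 6 ≡ 0 (mod 2).
  s_2 = 0 + 0 + 1 + 1 + 1 + 1 + 1 + 1 = 6 ≡ 0 (mod 2).
  s_3 = 0 + 1 + 1 + 1 + 1 + 1 + 1 + 1 = 7 ≡ 1 (mod 2).
  s_4 = 1 + 1 + 0 + 1 + 0 + 1 + 1 + 1 = 6 ≡ 0 (mod 2).
s = (0, 0, 1, 0)^T — this equals column 2 of H (binary 0010), so error is at position 2.
Correct: flip bit 2 of r = 101001100111111 to get c = 111001100111111.


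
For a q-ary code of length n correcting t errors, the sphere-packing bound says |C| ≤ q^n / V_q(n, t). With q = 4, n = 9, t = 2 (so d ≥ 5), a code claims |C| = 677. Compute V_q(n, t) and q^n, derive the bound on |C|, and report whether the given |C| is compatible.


V_q(n, t) = 352, q^n = 262144, Hamming bound = 744, |C| = 677 ≤ bound (satisfied).

Step 1: Compute V_q(n, t) = Σ_{j=0}^2 C(n, j) (q−1)^j.
  j = 0: C(9,0)·(3)^0 = 1·1 = 1.
  j = 1: C(9,1)·(3)^1 = 9·3 = 27.
  j = 2: C(9,2)·(3)^2 = 36·9 = 324.
  V_q(n, t) = 1 + 27 + 324 = 352.
Step 2: q^n = 4^9 = 262144.
Step 3: Hamming bound ⌊q^n / V_q(n,t)⌋ = ⌊262144/352⌋ = 744.
Step 4: Compare |C| = 677 to 744: satisfied.
The claimed |C| lies below the Hamming bound.


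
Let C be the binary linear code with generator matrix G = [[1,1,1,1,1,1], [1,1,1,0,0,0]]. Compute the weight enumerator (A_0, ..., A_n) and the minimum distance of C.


Weight distribution: A_0 = 1, A_3 = 2, A_6 = 1. Minimum distance d = 3.

Enumerate all 2^2 = 4 messages m ∈ F_2^2.
For each, compute codeword c = mG in F_2^6, then tally its weight.
  m = 00 → c = 000000, weight = 0.
  m = 10 → c = 111111, weight = 6.
  m = 01 → c = 111000, weight = 3.
  m = 11 → c = 000111, weight = 3.
Tally weights:
  weight 0: 1 codewords.
  weight 3: 2 codewords.
  weight 6: 1 codewords.
Minimum distance d = smallest w > 0 with A_w > 0 = 3.
Sanity: Σ A_w = 4 = 2^2 = 4 ✓.


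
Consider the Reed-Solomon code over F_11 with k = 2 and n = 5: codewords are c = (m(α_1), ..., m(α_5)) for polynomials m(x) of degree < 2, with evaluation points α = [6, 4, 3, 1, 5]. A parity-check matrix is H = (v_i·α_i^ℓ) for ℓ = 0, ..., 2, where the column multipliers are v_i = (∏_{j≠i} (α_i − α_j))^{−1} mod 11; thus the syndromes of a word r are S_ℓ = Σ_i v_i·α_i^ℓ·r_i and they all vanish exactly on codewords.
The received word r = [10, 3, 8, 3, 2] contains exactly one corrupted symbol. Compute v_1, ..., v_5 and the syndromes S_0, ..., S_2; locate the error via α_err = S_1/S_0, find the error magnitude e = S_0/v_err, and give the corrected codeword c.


S = (7, 6, 2), error at position 2, error magnitude e = 9, c = [10, 5, 8, 3, 2].

Step 1: column multipliers v_i = (∏_{j≠i}(α_i − α_j))^{−1} mod 11.
  i = 1 (α = 6): (6−4)(6−3)(6−1)(6−5) = 2·3·5·1 = 30 ≡ 8, so v_1 = 8^{−1} = 7 (mod 11).
  i = 2 (α = 4): (4−6)(4−3)(4−1)(4−5) = (−2)·1·3·(−1) = 6 ≡ 6, so v_2 = 6^{−1} = 2 (mod 11).
  i = 3 (α = 3): (3−6)(3−4)(3−1)(3−5) = (−3)·(−1)·2·(−2) = −12 ≡ 10, so v_3 = 10^{−1} = 10 (mod 11).
  i = 4 (α = 1): (1−6)(1−4)(1−3)(1−5) = (−5)·(−3)·(−2)·(−4) = 120 ≡ 10, so v_4 = 10^{−1} = 10 (mod 11).
  i = 5 (α = 5): (5−6)(5−4)(5−3)(5−1) = (−1)·1·2·4 = −8 ≡ 3, so v_5 = 3^{−1} = 4 (mod 11).
  v = [7, 2, 10, 10, 4].
Step 2: syndromes of r = [10, 3, 8, 3, 2] (all sums mod 11).
  S_0 = Σ v_i r_i = 7·10 + 2·3 + 10·8 + 10·3 + 4·2 = 194 ≡ 7.
  S_1 = Σ v_i α_i r_i = 7·6·10 + 2·4·3 + 10·3·8 + 10·1·3 + 4·5·2 = 754 ≡ 6.
  α_i^2 mod 11 = [3, 5, 9, 1, 3].
  S_2 = Σ v_i α_i^2 r_i = 7·3·10 + 2·5·3 + 10·9·8 + 10·1·3 + 4·3·2 = 1014 ≡ 2.
  S = (7, 6, 2) ≠ 0, so r is not a codeword (an error is present).
Step 3: locate the error. For a single error e at position i, S_ℓ = v_i·e·α_i^ℓ, so α_err = S_1/S_0.
  S_0^{−1} = 7^{−1} = 8 (mod 11), so α_err = 6·8 = 48 ≡ 4 = α_2. Error position i = 2.
  Consistency check: S_2/S_1 = 2·2 = 4 ≡ 4 = α_err ✓ (single-error assumption holds).
Step 4: error magnitude e = S_0/v_2 = S_0·∏_{j≠2}(α_2 − α_j) = 7·6 = 42 ≡ 9 (mod 11).
Step 5: correct position 2: c_2 = r_2 − e = 3 − 9 ≡ 5 (mod 11). Hence c = [10, 5, 8, 3, 2].
  Check: interpolating c through the α_i gives m(x) = 6 + 8·x (degree < 2) with m(α_i) = c_i for every i, so c is indeed a codeword.


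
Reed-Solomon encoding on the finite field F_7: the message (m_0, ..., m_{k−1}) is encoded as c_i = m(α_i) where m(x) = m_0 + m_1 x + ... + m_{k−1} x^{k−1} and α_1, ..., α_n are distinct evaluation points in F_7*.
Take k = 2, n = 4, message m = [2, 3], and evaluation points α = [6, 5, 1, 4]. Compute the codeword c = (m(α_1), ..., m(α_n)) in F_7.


c = [6, 3, 5, 0]

Message polynomial: m(x) = 2 + 3·x (mod 7).
For each evaluation point α_i, compute m(α_i) mod 7:
  α_1 = 6: Horner steps 3 → 6, so m(6) = 6.
  α_2 = 5: Horner steps 3 → 3, so m(5) = 3.
  α_3 = 1: Horner steps 3 → 5, so m(1) = 5.
  α_4 = 4: Horner steps 3 → 0, so m(4) = 0.
Codeword c = [6, 3, 5, 0] ∈ F_7^4.


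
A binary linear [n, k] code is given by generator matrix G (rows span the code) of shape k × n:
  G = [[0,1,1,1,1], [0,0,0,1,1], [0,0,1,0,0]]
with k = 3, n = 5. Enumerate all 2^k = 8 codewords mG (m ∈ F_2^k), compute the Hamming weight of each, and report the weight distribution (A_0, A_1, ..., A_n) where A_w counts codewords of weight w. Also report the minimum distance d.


Weight distribution: A_0 = 1, A_1 = 2, A_2 = 2, A_3 = 2, A_4 = 1. Minimum distance d = 1.

Enumerate all 2^3 = 8 messages m ∈ F_2^3.
For each, compute codeword c = mG in F_2^5, then tally its weight.
  m = 000 → c = 00000, weight = 0.
  m = 100 → c = 01111, weight = 4.
  m = 010 → c = 00011, weight = 2.
  m = 110 → c = 01100, weight = 2.
  m = 001 → c = 00100, weight = 1.
  m = 101 → c = 01011, weight = 3.
  m = 011 → c = 00111, weight = 3.
  m = 111 → c = 01000, weight = 1.
Tally weights:
  weight 0: 1 codewords.
  weight 1: 2 codewords.
  weight 2: 2 codewords.
  weight 3: 2 codewords.
  weight 4: 1 codewords.
Minimum distance d = smallest w > 0 with A_w > 0 = 1.
Sanity: Σ A_w = 8 = 2^3 = 8 ✓.


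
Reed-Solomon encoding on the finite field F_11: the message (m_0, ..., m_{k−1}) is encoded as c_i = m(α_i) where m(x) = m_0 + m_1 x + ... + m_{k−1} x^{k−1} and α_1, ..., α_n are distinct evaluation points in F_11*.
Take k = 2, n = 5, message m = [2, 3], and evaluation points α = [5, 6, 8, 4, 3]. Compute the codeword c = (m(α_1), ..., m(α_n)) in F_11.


c = [6, 9, 4, 3, 0]

Message polynomial: m(x) = 2 + 3·x (mod 11).
For each evaluation point α_i, compute m(α_i) mod 11:
  α_1 = 5: Horner steps 3 → 6, so m(5) = 6.
  α_2 = 6: Horner steps 3 → 9, so m(6) = 9.
  α_3 = 8: Horner steps 3 → 4, so m(8) = 4.
  α_4 = 4: Horner steps 3 → 3, so m(4) = 3.
  α_5 = 3: Horner steps 3 → 0, so m(3) = 0.
Codeword c = [6, 9, 4, 3, 0] ∈ F_11^5.


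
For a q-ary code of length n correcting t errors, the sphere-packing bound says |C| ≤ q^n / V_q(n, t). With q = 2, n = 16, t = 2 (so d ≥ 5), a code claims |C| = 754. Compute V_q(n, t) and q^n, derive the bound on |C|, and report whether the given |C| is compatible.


V_q(n, t) = 137, q^n = 65536, Hamming bound = 478, |C| = 754 > bound (violated).

Step 1: Compute V_q(n, t) = Σ_{j=0}^2 C(n, j) (q−1)^j.
  j = 0: C(16,0)·(1)^0 = 1·1 = 1.
  j = 1: C(16,1)·(1)^1 = 16·1 = 16.
  j = 2: C(16,2)·(1)^2 = 120·1 = 120.
  V_q(n, t) = 1 + 16 + 120 = 137.
Step 2: q^n = 2^16 = 65536.
Step 3: Hamming bound ⌊q^n / V_q(n,t)⌋ = ⌊65536/137⌋ = 478.
Step 4: Compare |C| = 754 to 478: violated.
The claimed |C| lies above the Hamming bound, so no 2-ary code of length 16 with d ≥ 5 can have 754 codewords.


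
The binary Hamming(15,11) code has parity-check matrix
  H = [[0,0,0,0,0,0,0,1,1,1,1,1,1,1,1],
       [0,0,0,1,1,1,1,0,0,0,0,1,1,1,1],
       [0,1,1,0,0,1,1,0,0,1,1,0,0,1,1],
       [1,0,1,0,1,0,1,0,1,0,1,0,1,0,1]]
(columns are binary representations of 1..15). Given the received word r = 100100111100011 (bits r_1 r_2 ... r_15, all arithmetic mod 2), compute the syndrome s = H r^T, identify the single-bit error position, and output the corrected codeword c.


s = (1, 0, 0, 0)^T, error position = 8, corrected codeword c = 100100101100011

Compute s = H r^T mod 2 one row at a time:
  s_1 = 1 + 1 + 1 + 0 + 0 + 0 + 1 + 1 = 5 ≡ 1 (mod 2).
  s_2 = 1 + 0 + 0 + 1 + 0 + 0 + 1 + 1 = 4 ≡ 0 (mod 2).
  s_3 = 0 + 0 + 0 + 1 + 1 + 0 + 1 + 1 = 4 ≡ 0 (mod 2).
  s_4 = 1 + 0 + 0 + 1 + 1 + 0 + 0 + 1 = 4 ≡ 0 (mod 2).
s = (1, 0, 0, 0)^T — this equals column 8 of H (binary 1000), so error is at position 8.
Correct: flip bit 8 of r = 100100111100011 to get c = 100100101100011.


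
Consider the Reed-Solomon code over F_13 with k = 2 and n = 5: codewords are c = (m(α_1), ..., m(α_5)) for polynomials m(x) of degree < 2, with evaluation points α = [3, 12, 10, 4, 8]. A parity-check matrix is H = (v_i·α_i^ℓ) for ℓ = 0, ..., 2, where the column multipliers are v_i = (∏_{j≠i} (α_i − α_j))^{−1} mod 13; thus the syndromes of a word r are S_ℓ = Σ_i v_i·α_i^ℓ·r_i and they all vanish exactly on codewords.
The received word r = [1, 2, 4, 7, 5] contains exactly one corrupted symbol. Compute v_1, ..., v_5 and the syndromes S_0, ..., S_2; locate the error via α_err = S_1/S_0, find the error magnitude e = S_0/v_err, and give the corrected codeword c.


S = (3, 10, 3), error at position 2, error magnitude e = 12, c = [1, 3, 4, 7, 5].

Step 1: column multipliers v_i = (∏_{j≠i}(α_i − α_j))^{−1} mod 13.
  i = 1 (α = 3): (3−12)(3−10)(3−4)(3−8) = (−9)·(−7)·(−1)·(−5) = 315 ≡ 3, so v_1 = 3^{−1} = 9 (mod 13).
  i = 2 (α = 12): (12−3)(12−10)(12−4)(12−8) = 9·2·8·4 = 576 ≡ 4, so v_2 = 4^{−1} = 10 (mod 13).
  i = 3 (α = 10): (10−3)(10−12)(10−4)(10−8) = 7·(−2)·6·2 = −168 ≡ 1, so v_3 = 1^{−1} = 1 (mod 13).
  i = 4 (α = 4): (4−3)(4−12)(4−10)(4−8) = 1·(−8)·(−6)·(−4) = −192 ≡ 3, so v_4 = 3^{−1} = 9 (mod 13).
  i = 5 (α = 8): (8−3)(8−12)(8−10)(8−4) = 5·(−4)·(−2)·4 = 160 ≡ 4, so v_5 = 4^{−1} = 10 (mod 13).
  v = [9, 10, 1, 9, 10].
Step 2: syndromes of r = [1, 2, 4, 7, 5] (all sums mod 13).
  S_0 = Σ v_i r_i = 9·1 + 10·2 + 1·4 + 9·7 + 10·5 = 146 ≡ 3.
  S_1 = Σ v_i α_i r_i = 9·3·1 + 10·12·2 + 1·10·4 + 9·4·7 + 10·8·5 = 959 ≡ 10.
  α_i^2 mod 13 = [9, 1, 9, 3, 12].
  S_2 = Σ v_i α_i^2 r_i = 9·9·1 + 10·1·2 + 1·9·4 + 9·3·7 + 10·12·5 = 926 ≡ 3.
  S = (3, 10, 3) ≠ 0, so r is not a codeword (an error is present).
Step 3: locate the error. For a single error e at position i, S_ℓ = v_i·e·α_i^ℓ, so α_err = S_1/S_0.
  S_0^{−1} = 3^{−1} = 9 (mod 13), so α_err = 10·9 = 90 ≡ 12 = α_2. Error position i = 2.
  Consistency check: S_2/S_1 = 3·4 = 12 ≡ 12 = α_err ✓ (single-error assumption holds).
Step 4: error magnitude e = S_0/v_2 = S_0·∏_{j≠2}(α_2 − α_j) = 3·4 = 12 ≡ 12 (mod 13).
Step 5: correct position 2: c_2 = r_2 − e = 2 − 12 ≡ 3 (mod 13). Hence c = [1, 3, 4, 7, 5].
  Check: interpolating c through the α_i gives m(x) = 9 + 6·x (degree < 2) with m(α_i) = c_i for every i, so c is indeed a codeword.


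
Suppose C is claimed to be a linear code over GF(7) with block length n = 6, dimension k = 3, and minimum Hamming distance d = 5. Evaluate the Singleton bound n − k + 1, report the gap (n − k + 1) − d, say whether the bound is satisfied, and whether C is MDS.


Singleton RHS = n − k + 1 = 4, slack = -1, bound violated (no such code; not MDS).

Singleton bound: d ≤ n − k + 1.
Here n = 6, k = 3, so n − k + 1 = 4.
Given d = 5, check d ≤ 4: NO.
Slack = (n − k + 1) − d = -1.
The slack is negative: d = 5 exceeds n − k + 1 = 4 by 1, so the Singleton bound is violated and no linear [6, 3, 5]_7 code can exist. In particular it is not MDS (MDS requires d = n − k + 1 exactly).
Description: the claimed parameters are [6, 3, 5]_7; such a code would be impossible (violates the Singleton bound).


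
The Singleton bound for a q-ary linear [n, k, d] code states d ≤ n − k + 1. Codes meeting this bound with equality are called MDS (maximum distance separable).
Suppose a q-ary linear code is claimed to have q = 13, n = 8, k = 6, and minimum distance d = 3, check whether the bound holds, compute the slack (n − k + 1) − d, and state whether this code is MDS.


Singleton RHS = n − k + 1 = 3, slack = 0, bound satisfied, MDS.

Singleton bound: d ≤ n − k + 1.
Here n = 8, k = 6, so n − k + 1 = 3.
Given d = 3, check d ≤ 3: YES.
Slack = (n − k + 1) − d = 0.
The code is MDS (slack = 0).
Description: the claimed parameters are [8, 6, 3]_13; such a code would be MDS (meets Singleton bound).


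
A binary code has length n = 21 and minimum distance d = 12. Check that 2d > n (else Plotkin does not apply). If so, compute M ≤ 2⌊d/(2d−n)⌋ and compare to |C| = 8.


Plotkin bound M ≤ 8; given |C| = 8 ≤ bound (satisfied).

Check applicability: 2d = 24, n = 21.
2d − n = 3 > 0, so Plotkin applies.
Compute d/(2d−n) = 12/3 ≈ 4.0000.
⌊d/(2d−n)⌋ = 4.
Plotkin bound: M ≤ 2·4 = 8.
Given |C| = 8, check: satisfied.
This |C| is at the Plotkin bound.


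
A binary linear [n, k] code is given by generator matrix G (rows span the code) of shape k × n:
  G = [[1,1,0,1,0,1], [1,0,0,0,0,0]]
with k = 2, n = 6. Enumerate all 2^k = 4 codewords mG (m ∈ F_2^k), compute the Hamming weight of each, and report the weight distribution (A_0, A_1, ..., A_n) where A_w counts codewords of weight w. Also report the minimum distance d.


Weight distribution: A_0 = 1, A_1 = 1, A_3 = 1, A_4 = 1. Minimum distance d = 1.

Enumerate all 2^2 = 4 messages m ∈ F_2^2.
For each, compute codeword c = mG in F_2^6, then tally its weight.
  m = 00 → c = 000000, weight = 0.
  m = 10 → c = 110101, weight = 4.
  m = 01 → c = 100000, weight = 1.
  m = 11 → c = 010101, weight = 3.
Tally weights:
  weight 0: 1 codewords.
  weight 1: 1 codewords.
  weight 3: 1 codewords.
  weight 4: 1 codewords.
Minimum distance d = smallest w > 0 with A_w > 0 = 1.
Sanity: Σ A_w = 4 = 2^2 = 4 ✓.


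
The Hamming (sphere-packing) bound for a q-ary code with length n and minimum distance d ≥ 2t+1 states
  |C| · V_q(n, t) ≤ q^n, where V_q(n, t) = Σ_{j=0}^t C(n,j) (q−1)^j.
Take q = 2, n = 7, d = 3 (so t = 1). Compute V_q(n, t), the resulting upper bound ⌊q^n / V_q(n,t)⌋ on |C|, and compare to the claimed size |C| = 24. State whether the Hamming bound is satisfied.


V_q(n, t) = 8, q^n = 128, Hamming bound = 16, |C| = 24 > bound (violated).

Step 1: Compute V_q(n, t) = Σ_{j=0}^1 C(n, j) (q−1)^j.
  j = 0: C(7,0)·(1)^0 = 1·1 = 1.
  j = 1: C(7,1)·(1)^1 = 7·1 = 7.
  V_q(n, t) = 1 + 7 = 8.
Step 2: q^n = 2^7 = 128.
Step 3: Hamming bound ⌊q^n / V_q(n,t)⌋ = ⌊128/8⌋ = 16.
Step 4: Compare |C| = 24 to 16: violated.
The claimed |C| lies above the Hamming bound, so no 2-ary code of length 7 with d ≥ 3 can have 24 codewords.


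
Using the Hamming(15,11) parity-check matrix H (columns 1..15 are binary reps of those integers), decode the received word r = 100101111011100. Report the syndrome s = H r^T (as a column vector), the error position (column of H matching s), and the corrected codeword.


s = (1, 1, 1, 1)^T, error position = 15, corrected codeword c = 100101111011101

Compute s = H r^T mod 2 one row at a time:
  s_1 = 1 + 1 + 0 + 1 + 1 + 1 + 0 + 0 = 5 ≡ 1 (mod 2).
  s_2 = 1 + 0 + 1 + 1 + 1 + 1 + 0 + 0 = 5 ≡ 1 (mod 2).
  s_3 = 0 + 0 + 1 + 1 + 0 + 1 + 0 + 0 = 3 ≡ 1 (mod 2).
  s_4 = 1 + 0 + 0 + 1 + 1 + 1 + 1 + 0 = 5 ≡ 1 (mod 2).
s = (1, 1, 1, 1)^T — this equals column 15 of H (binary 1111), so error is at position 15.
Correct: flip bit 15 of r = 100101111011100 to get c = 100101111011101.


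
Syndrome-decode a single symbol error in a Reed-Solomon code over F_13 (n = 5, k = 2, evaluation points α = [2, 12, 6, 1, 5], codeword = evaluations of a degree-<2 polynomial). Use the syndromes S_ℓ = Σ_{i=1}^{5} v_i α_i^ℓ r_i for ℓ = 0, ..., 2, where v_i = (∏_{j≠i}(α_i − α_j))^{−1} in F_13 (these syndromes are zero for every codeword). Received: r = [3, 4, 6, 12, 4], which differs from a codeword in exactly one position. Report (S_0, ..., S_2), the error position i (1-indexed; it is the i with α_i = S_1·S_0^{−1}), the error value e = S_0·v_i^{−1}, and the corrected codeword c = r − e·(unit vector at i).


S = (9, 6, 4), error at position 5, error magnitude e = 2, c = [3, 4, 6, 12, 2].

Step 1: column multipliers v_i = (∏_{j≠i}(α_i − α_j))^{−1} mod 13.
  i = 1 (α = 2): (2−12)(2−6)(2−1)(2−5) = (−10)·(−4)·1·(−3) = −120 ≡ 10, so v_1 = 10^{−1} = 4 (mod 13).
  i = 2 (α = 12): (12−2)(12−6)(12−1)(12−5) = 10·6·11·7 = 4620 ≡ 5, so v_2 = 5^{−1} = 8 (mod 13).
  i = 3 (α = 6): (6−2)(6−12)(6−1)(6−5) = 4·(−6)·5·1 = −120 ≡ 10, so v_3 = 10^{−1} = 4 (mod 13).
  i = 4 (α = 1): (1−2)(1−12)(1−6)(1−5) = (−1)·(−11)·(−5)·(−4) = 220 ≡ 12, so v_4 = 12^{−1} = 12 (mod 13).
  i = 5 (α = 5): (5−2)(5−12)(5−6)(5−1) = 3·(−7)·(−1)·4 = 84 ≡ 6, so v_5 = 6^{−1} = 11 (mod 13).
  v = [4, 8, 4, 12, 11].
Step 2: syndromes of r = [3, 4, 6, 12, 4] (all sums mod 13).
  S_0 = Σ v_i r_i = 4·3 + 8·4 + 4·6 + 12·12 + 11·4 = 256 ≡ 9.
  S_1 = Σ v_i α_i r_i = 4·2·3 + 8·12·4 + 4·6·6 + 12·1·12 + 11·5·4 = 916 ≡ 6.
  α_i^2 mod 13 = [4, 1, 10, 1, 12].
  S_2 = Σ v_i α_i^2 r_i = 4·4·3 + 8·1·4 + 4·10·6 + 12·1·12 + 11·12·4 = 992 ≡ 4.
  S = (9, 6, 4) ≠ 0, so r is not a codeword (an error is present).
Step 3: locate the error. For a single error e at position i, S_ℓ = v_i·e·α_i^ℓ, so α_err = S_1/S_0.
  S_0^{−1} = 9^{−1} = 3 (mod 13), so α_err = 6·3 = 18 ≡ 5 = α_5. Error position i = 5.
  Consistency check: S_2/S_1 = 4·11 = 44 ≡ 5 = α_err ✓ (single-error assumption holds).
Step 4: error magnitude e = S_0/v_5 = S_0·∏_{j≠5}(α_5 − α_j) = 9·6 = 54 ≡ 2 (mod 13).
Step 5: correct position 5: c_5 = r_5 − e = 4 − 2 ≡ 2 (mod 13). Hence c = [3, 4, 6, 12, 2].
  Check: interpolating c through the α_i gives m(x) = 8 + 4·x (degree < 2) with m(α_i) = c_i for every i, so c is indeed a codeword.


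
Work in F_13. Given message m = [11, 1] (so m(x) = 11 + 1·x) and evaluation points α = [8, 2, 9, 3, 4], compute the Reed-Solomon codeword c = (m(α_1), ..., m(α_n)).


c = [6, 0, 7, 1, 2]

Message polynomial: m(x) = 11 + 1·x (mod 13).
For each evaluation point α_i, compute m(α_i) mod 13:
  α_1 = 8: Horner steps 1 → 6, so m(8) = 6.
  α_2 = 2: Horner steps 1 → 0, so m(2) = 0.
  α_3 = 9: Horner steps 1 → 7, so m(9) = 7.
  α_4 = 3: Horner steps 1 → 1, so m(3) = 1.
  α_5 = 4: Horner steps 1 → 2, so m(4) = 2.
Codeword c = [6, 0, 7, 1, 2] ∈ F_13^5.


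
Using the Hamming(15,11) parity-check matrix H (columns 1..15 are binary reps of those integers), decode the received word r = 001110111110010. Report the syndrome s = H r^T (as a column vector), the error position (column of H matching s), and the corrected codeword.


s = (1, 0, 1, 1)^T, error position = 11, corrected codeword c = 001110111100010

Compute s = H r^T mod 2 one row at a time:
  s_1 = 1 + 1 + 1 + 1 + 0 + 0 + 1 + 0 = 5 ≡ 1 (mod 2).
  s_2 = 1 + 1 + 0 + 1 + 0 + 0 + 1 + 0 = 4 ≡ 0 (mod 2).
  s_3 = 0 + 1 + 0 + 1 + 1 + 1 + 1 + 0 = 5 ≡ 1 (mod 2).
  s_4 = 0 + 1 + 1 + 1 + 1 + 1 + 0 + 0 = 5 ≡ 1 (mod 2).
s = (1, 0, 1, 1)^T — this equals column 11 of H (binary 1011), so error is at position 11.
Correct: flip bit 11 of r = 001110111110010 to get c = 001110111100010.


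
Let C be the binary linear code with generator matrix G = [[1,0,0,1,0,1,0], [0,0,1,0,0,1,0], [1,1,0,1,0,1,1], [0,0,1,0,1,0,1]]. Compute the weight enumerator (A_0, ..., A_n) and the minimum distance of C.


Weight distribution: A_0 = 1, A_2 = 2, A_3 = 6, A_4 = 3, A_5 = 2, A_6 = 2. Minimum distance d = 2.

Enumerate all 2^4 = 16 messages m ∈ F_2^4.
For each, compute codeword c = mG in F_2^7, then tally its weight.
  m = 0000 → c = 0000000, weight = 0.
  m = 1000 → c = 1001010, weight = 3.
  m = 0100 → c = 0010010, weight = 2.
  m = 1100 → c = 1011000, weight = 3.
  m = 0010 → c = 1101011, weight = 5.
  m = 1010 → c = 0100001, weight = 2.
  m = 0110 → c = 1111001, weight = 5.
  m = 1110 → c = 0110011, weight = 4.
  m = 0001 → c = 0010101, weight = 3.
  m = 1001 → c = 1011111, weight = 6.
  m = 0101 → c = 0000111, weight = 3.
  m = 1101 → c = 1001101, weight = 4.
  m = 0011 → c = 1111110, weight = 6.
  m = 1011 → c = 0110100, weight = 3.
  m = 0111 → c = 1101100, weight = 4.
  m = 1111 → c = 0100110, weight = 3.
Tally weights:
  weight 0: 1 codewords.
  weight 2: 2 codewords.
  weight 3: 6 codewords.
  weight 4: 3 codewords.
  weight 5: 2 codewords.
  weight 6: 2 codewords.
Minimum distance d = smallest w > 0 with A_w > 0 = 2.
Sanity: Σ A_w = 16 = 2^4 = 16 ✓.


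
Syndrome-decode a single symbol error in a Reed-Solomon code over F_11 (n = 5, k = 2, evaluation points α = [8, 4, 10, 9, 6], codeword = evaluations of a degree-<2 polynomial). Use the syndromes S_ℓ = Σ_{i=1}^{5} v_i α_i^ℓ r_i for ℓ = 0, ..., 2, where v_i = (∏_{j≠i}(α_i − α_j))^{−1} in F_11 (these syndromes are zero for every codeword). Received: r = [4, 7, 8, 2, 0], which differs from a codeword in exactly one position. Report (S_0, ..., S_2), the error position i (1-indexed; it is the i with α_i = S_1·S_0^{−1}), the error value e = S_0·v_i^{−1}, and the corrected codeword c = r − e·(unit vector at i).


S = (1, 9, 4), error at position 4, error magnitude e = 7, c = [4, 7, 8, 6, 0].

Step 1: column multipliers v_i = (∏_{j≠i}(α_i − α_j))^{−1} mod 11.
  i = 1 (α = 8): (8−4)(8−10)(8−9)(8−6) = 4·(−2)·(−1)·2 = 16 ≡ 5, so v_1 = 5^{−1} = 9 (mod 11).
  i = 2 (α = 4): (4−8)(4−10)(4−9)(4−6) = (−4)·(−6)·(−5)·(−2) = 240 ≡ 9, so v_2 = 9^{−1} = 5 (mod 11).
  i = 3 (α = 10): (10−8)(10−4)(10−9)(10−6) = 2·6·1·4 = 48 ≡ 4, so v_3 = 4^{−1} = 3 (mod 11).
  i = 4 (α = 9): (9−8)(9−4)(9−10)(9−6) = 1·5·(−1)·3 = −15 ≡ 7, so v_4 = 7^{−1} = 8 (mod 11).
  i = 5 (α = 6): (6−8)(6−4)(6−10)(6−9) = (−2)·2·(−4)·(−3) = −48 ≡ 7, so v_5 = 7^{−1} = 8 (mod 11).
  v = [9, 5, 3, 8, 8].
Step 2: syndromes of r = [4, 7, 8, 2, 0] (all sums mod 11).
  S_0 = Σ v_i r_i = 9·4 + 5·7 + 3·8 + 8·2 + 8·0 = 111 ≡ 1.
  S_1 = Σ v_i α_i r_i = 9·8·4 + 5·4·7 + 3·10·8 + 8·9·2 + 8·6·0 = 812 ≡ 9.
  α_i^2 mod 11 = [9, 5, 1, 4, 3].
  S_2 = Σ v_i α_i^2 r_i = 9·9·4 + 5·5·7 + 3·1·8 + 8·4·2 + 8·3·0 = 587 ≡ 4.
  S = (1, 9, 4) ≠ 0, so r is not a codeword (an error is present).
Step 3: locate the error. For a single error e at position i, S_ℓ = v_i·e·α_i^ℓ, so α_err = S_1/S_0.
  S_0^{−1} = 1^{−1} = 1 (mod 11), so α_err = 9·1 = 9 ≡ 9 = α_4. Error position i = 4.
  Consistency check: S_2/S_1 = 4·5 = 20 ≡ 9 = α_err ✓ (single-error assumption holds).
Step 4: error magnitude e = S_0/v_4 = S_0·∏_{j≠4}(α_4 − α_j) = 1·7 = 7 ≡ 7 (mod 11).
Step 5: correct position 4: c_4 = r_4 − e = 2 − 7 ≡ 6 (mod 11). Hence c = [4, 7, 8, 6, 0].
  Check: interpolating c through the α_i gives m(x) = 10 + 2·x (degree < 2) with m(α_i) = c_i for every i, so c is indeed a codeword.


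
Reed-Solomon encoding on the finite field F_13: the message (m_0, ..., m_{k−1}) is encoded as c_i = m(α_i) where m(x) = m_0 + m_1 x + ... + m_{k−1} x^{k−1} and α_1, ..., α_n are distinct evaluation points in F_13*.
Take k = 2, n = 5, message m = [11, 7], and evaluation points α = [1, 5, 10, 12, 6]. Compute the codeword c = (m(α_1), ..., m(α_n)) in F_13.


c = [5, 7, 3, 4, 1]

Message polynomial: m(x) = 11 + 7·x (mod 13).
For each evaluation point α_i, compute m(α_i) mod 13:
  α_1 = 1: Horner steps 7 → 5, so m(1) = 5.
  α_2 = 5: Horner steps 7 → 7, so m(5) = 7.
  α_3 = 10: Horner steps 7 → 3, so m(10) = 3.
  α_4 = 12: Horner steps 7 → 4, so m(12) = 4.
  α_5 = 6: Horner steps 7 → 1, so m(6) = 1.
Codeword c = [5, 7, 3, 4, 1] ∈ F_13^5.


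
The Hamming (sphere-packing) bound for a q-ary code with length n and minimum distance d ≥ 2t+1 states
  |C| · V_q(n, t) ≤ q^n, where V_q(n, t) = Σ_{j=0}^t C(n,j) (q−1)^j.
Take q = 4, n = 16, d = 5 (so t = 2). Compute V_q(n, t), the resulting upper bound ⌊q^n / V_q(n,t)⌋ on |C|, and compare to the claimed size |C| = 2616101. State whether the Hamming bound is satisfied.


V_q(n, t) = 1129, q^n = 4294967296, Hamming bound = 3804222, |C| = 2616101 ≤ bound (satisfied).

Step 1: Compute V_q(n, t) = Σ_{j=0}^2 C(n, j) (q−1)^j.
  j = 0: C(16,0)·(3)^0 = 1·1 = 1.
  j = 1: C(16,1)·(3)^1 = 16·3 = 48.
  j = 2: C(16,2)·(3)^2 = 120·9 = 1080.
  V_q(n, t) = 1 + 48 + 1080 = 1129.
Step 2: q^n = 4^16 = 4294967296.
Step 3: Hamming bound ⌊q^n / V_q(n,t)⌋ = ⌊4294967296/1129⌋ = 3804222.
Step 4: Compare |C| = 2616101 to 3804222: satisfied.
The claimed |C| lies below the Hamming bound.


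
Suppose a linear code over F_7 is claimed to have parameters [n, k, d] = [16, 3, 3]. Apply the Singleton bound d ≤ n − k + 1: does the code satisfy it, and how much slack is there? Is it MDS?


Singleton RHS = n − k + 1 = 14, slack = 11, bound satisfied, not MDS.

Singleton bound: d ≤ n − k + 1.
Here n = 16, k = 3, so n − k + 1 = 14.
Given d = 3, check d ≤ 14: YES.
Slack = (n − k + 1) − d = 11.
The code is NOT MDS (slack = 11 > 0).
Description: the claimed parameters are [16, 3, 3]_7; such a code would be non-MDS.


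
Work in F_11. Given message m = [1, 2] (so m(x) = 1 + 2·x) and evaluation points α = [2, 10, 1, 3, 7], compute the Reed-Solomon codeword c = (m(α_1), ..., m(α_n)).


c = [5, 10, 3, 7, 4]

Message polynomial: m(x) = 1 + 2·x (mod 11).
For each evaluation point α_i, compute m(α_i) mod 11:
  α_1 = 2: Horner steps 2 → 5, so m(2) = 5.
  α_2 = 10: Horner steps 2 → 10, so m(10) = 10.
  α_3 = 1: Horner steps 2 → 3, so m(1) = 3.
  α_4 = 3: Horner steps 2 → 7, so m(3) = 7.
  α_5 = 7: Horner steps 2 → 4, so m(7) = 4.
Codeword c = [5, 10, 3, 7, 4] ∈ F_11^5.


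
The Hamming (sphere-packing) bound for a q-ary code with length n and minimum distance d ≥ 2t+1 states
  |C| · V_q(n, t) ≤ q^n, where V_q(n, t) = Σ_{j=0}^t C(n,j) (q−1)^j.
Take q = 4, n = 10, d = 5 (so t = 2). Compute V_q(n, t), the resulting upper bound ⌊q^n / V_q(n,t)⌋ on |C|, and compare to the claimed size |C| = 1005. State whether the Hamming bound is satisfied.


V_q(n, t) = 436, q^n = 1048576, Hamming bound = 2404, |C| = 1005 ≤ bound (satisfied).

Step 1: Compute V_q(n, t) = Σ_{j=0}^2 C(n, j) (q−1)^j.
  j = 0: C(10,0)·(3)^0 = 1·1 = 1.
  j = 1: C(10,1)·(3)^1 = 10·3 = 30.
  j = 2: C(10,2)·(3)^2 = 45·9 = 405.
  V_q(n, t) = 1 + 30 + 405 = 436.
Step 2: q^n = 4^10 = 1048576.
Step 3: Hamming bound ⌊q^n / V_q(n,t)⌋ = ⌊1048576/436⌋ = 2404.
Step 4: Compare |C| = 1005 to 2404: satisfied.
The claimed |C| lies below the Hamming bound.


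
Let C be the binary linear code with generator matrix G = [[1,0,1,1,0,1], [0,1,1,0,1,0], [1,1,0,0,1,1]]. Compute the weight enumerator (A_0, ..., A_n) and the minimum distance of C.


Weight distribution: A_0 = 1, A_1 = 1, A_3 = 2, A_4 = 3, A_5 = 1. Minimum distance d = 1.

Enumerate all 2^3 = 8 messages m ∈ F_2^3.
For each, compute codeword c = mG in F_2^6, then tally its weight.
  m = 000 → c = 000000, weight = 0.
  m = 100 → c = 101101, weight = 4.
  m = 010 → c = 011010, weight = 3.
  m = 110 → c = 110111, weight = 5.
  m = 001 → c = 110011, weight = 4.
  m = 101 → c = 011110, weight = 4.
  m = 011 → c = 101001, weight = 3.
  m = 111 → c = 000100, weight = 1.
Tally weights:
  weight 0: 1 codewords.
  weight 1: 1 codewords.
  weight 3: 2 codewords.
  weight 4: 3 codewords.
  weight 5: 1 codewords.
Minimum distance d = smallest w > 0 with A_w > 0 = 1.
Sanity: Σ A_w = 8 = 2^3 = 8 ✓.


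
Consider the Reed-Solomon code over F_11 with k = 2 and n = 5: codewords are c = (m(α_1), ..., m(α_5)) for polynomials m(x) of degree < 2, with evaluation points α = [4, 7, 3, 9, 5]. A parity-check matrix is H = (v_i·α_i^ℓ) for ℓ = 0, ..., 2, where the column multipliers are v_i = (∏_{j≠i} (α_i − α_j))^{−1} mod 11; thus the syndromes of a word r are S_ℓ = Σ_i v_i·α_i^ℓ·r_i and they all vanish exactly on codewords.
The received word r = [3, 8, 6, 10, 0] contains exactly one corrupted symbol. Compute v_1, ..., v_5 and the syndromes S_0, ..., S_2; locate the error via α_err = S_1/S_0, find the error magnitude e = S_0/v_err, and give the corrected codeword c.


S = (2, 3, 10), error at position 2, error magnitude e = 3, c = [3, 5, 6, 10, 0].

Step 1: column multipliers v_i = (∏_{j≠i}(α_i − α_j))^{−1} mod 11.
  i = 1 (α = 4): (4−7)(4−3)(4−9)(4−5) = (−3)·1·(−5)·(−1) = −15 ≡ 7, so v_1 = 7^{−1} = 8 (mod 11).
  i = 2 (α = 7): (7−4)(7−3)(7−9)(7−5) = 3·4·(−2)·2 = −48 ≡ 7, so v_2 = 7^{−1} = 8 (mod 11).
  i = 3 (α = 3): (3−4)(3−7)(3−9)(3−5) = (−1)·(−4)·(−6)·(−2) = 48 ≡ 4, so v_3 = 4^{−1} = 3 (mod 11).
  i = 4 (α = 9): (9−4)(9−7)(9−3)(9−5) = 5·2·6·4 = 240 ≡ 9, so v_4 = 9^{−1} = 5 (mod 11).
  i = 5 (α = 5): (5−4)(5−7)(5−3)(5−9) = 1·(−2)·2·(−4) = 16 ≡ 5, so v_5 = 5^{−1} = 9 (mod 11).
  v = [8, 8, 3, 5, 9].
Step 2: syndromes of r = [3, 8, 6, 10, 0] (all sums mod 11).
  S_0 = Σ v_i r_i = 8·3 + 8·8 + 3·6 + 5·10 + 9·0 = 156 ≡ 2.
  S_1 = Σ v_i α_i r_i = 8·4·3 + 8·7·8 + 3·3·6 + 5·9·10 + 9·5·0 = 1048 ≡ 3.
  α_i^2 mod 11 = [5, 5, 9, 4, 3].
  S_2 = Σ v_i α_i^2 r_i = 8·5·3 + 8·5·8 + 3·9·6 + 5·4·10 + 9·3·0 = 802 ≡ 10.
  S = (2, 3, 10) ≠ 0, so r is not a codeword (an error is present).
Step 3: locate the error. For a single error e at position i, S_ℓ = v_i·e·α_i^ℓ, so α_err = S_1/S_0.
  S_0^{−1} = 2^{−1} = 6 (mod 11), so α_err = 3·6 = 18 ≡ 7 = α_2. Error position i = 2.
  Consistency check: S_2/S_1 = 10·4 = 40 ≡ 7 = α_err ✓ (single-error assumption holds).
Step 4: error magnitude e = S_0/v_2 = S_0·∏_{j≠2}(α_2 − α_j) = 2·7 = 14 ≡ 3 (mod 11).
Step 5: correct position 2: c_2 = r_2 − e = 8 − 3 ≡ 5 (mod 11). Hence c = [3, 5, 6, 10, 0].
  Check: interpolating c through the α_i gives m(x) = 4 + 8·x (degree < 2) with m(α_i) = c_i for every i, so c is indeed a codeword.


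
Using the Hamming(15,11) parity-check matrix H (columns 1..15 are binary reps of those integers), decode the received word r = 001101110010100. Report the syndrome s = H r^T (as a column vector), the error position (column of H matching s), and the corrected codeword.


s = (1, 0, 0, 0)^T, error position = 8, corrected codeword c = 001101100010100

Compute s = H r^T mod 2 one row at a time:
  s_1 = 1 + 0 + 0 + 1 + 0 + 1 + 0 + 0 = 3 ≡ 1 (mod 2).
  s_2 = 1 + 0 + 1 + 1 + 0 + 1 + 0 + 0 = 4 ≡ 0 (mod 2).
  s_3 = 0 + 1 + 1 + 1 + 0 + 1 + 0 + 0 = 4 ≡ 0 (mod 2).
  s_4 = 0 + 1 + 0 + 1 + 0 + 1 + 1 + 0 = 4 ≡ 0 (mod 2).
s = (1, 0, 0, 0)^T — this equals column 8 of H (binary 1000), so error is at position 8.
Correct: flip bit 8 of r = 001101110010100 to get c = 001101100010100.


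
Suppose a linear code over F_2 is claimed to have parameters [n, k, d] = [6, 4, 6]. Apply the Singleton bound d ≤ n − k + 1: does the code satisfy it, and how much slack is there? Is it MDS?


Singleton RHS = n − k + 1 = 3, slack = -3, bound violated (no such code; not MDS).

Singleton bound: d ≤ n − k + 1.
Here n = 6, k = 4, so n − k + 1 = 3.
Given d = 6, check d ≤ 3: NO.
Slack = (n − k + 1) − d = -3.
The slack is negative: d = 6 exceeds n − k + 1 = 3 by 3, so the Singleton bound is violated and no linear [6, 4, 6]_2 code can exist. In particular it is not MDS (MDS requires d = n − k + 1 exactly).
Description: the claimed parameters are [6, 4, 6]_2; such a code would be impossible (violates the Singleton bound).


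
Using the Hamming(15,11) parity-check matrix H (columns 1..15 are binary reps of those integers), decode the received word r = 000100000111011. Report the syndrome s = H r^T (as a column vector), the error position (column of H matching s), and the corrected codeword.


s = (1, 0, 0, 0)^T, error position = 8, corrected codeword c = 000100010111011

Compute s = H r^T mod 2 one row at a time:
  s_1 = 0 + 0 + 1 + 1 + 1 + 0 + 1 + 1 = 5 ≡ 1 (mod 2).
  s_2 = 1 + 0 + 0 + 0 + 1 + 0 + 1 + 1 = 4 ≡ 0 (mod 2).
  s_3 = 0 + 0 + 0 + 0 + 1 + 1 + 1 + 1 = 4 ≡ 0 (mod 2).
  s_4 = 0 + 0 + 0 + 0 + 0 + 1 + 0 + 1 = 2 ≡ 0 (mod 2).
s = (1, 0, 0, 0)^T — this equals column 8 of H (binary 1000), so error is at position 8.
Correct: flip bit 8 of r = 000100000111011 to get c = 000100010111011.


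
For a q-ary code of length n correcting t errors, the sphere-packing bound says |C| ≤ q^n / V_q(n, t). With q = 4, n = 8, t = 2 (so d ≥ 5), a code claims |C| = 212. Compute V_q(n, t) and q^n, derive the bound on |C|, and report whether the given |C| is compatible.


V_q(n, t) = 277, q^n = 65536, Hamming bound = 236, |C| = 212 ≤ bound (satisfied).

Step 1: Compute V_q(n, t) = Σ_{j=0}^2 C(n, j) (q−1)^j.
  j = 0: C(8,0)·(3)^0 = 1·1 = 1.
  j = 1: C(8,1)·(3)^1 = 8·3 = 24.
  j = 2: C(8,2)·(3)^2 = 28·9 = 252.
  V_q(n, t) = 1 + 24 + 252 = 277.
Step 2: q^n = 4^8 = 65536.
Step 3: Hamming bound ⌊q^n / V_q(n,t)⌋ = ⌊65536/277⌋ = 236.
Step 4: Compare |C| = 212 to 236: satisfied.
The claimed |C| lies below the Hamming bound.


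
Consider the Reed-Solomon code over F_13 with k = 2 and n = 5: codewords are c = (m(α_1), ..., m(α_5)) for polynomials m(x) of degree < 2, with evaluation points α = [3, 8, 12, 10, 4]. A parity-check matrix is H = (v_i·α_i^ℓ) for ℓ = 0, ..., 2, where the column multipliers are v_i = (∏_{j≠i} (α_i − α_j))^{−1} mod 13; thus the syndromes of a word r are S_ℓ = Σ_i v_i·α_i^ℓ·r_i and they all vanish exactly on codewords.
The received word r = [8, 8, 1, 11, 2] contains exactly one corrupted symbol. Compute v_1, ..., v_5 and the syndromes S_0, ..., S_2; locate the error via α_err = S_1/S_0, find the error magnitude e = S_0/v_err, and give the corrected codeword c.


S = (9, 1, 3), error at position 1, error magnitude e = 1, c = [7, 8, 1, 11, 2].

Step 1: column multipliers v_i = (∏_{j≠i}(α_i − α_j))^{−1} mod 13.
  i = 1 (α = 3): (3−8)(3−12)(3−10)(3−4) = (−5)·(−9)·(−7)·(−1) = 315 ≡ 3, so v_1 = 3^{−1} = 9 (mod 13).
  i = 2 (α = 8): (8−3)(8−12)(8−10)(8−4) = 5·(−4)·(−2)·4 = 160 ≡ 4, so v_2 = 4^{−1} = 10 (mod 13).
  i = 3 (α = 12): (12−3)(12−8)(12−10)(12−4) = 9·4·2·8 = 576 ≡ 4, so v_3 = 4^{−1} = 10 (mod 13).
  i = 4 (α = 10): (10−3)(10−8)(10−12)(10−4) = 7·2·(−2)·6 = −168 ≡ 1, so v_4 = 1^{−1} = 1 (mod 13).
  i = 5 (α = 4): (4−3)(4−8)(4−12)(4−10) = 1·(−4)·(−8)·(−6) = −192 ≡ 3, so v_5 = 3^{−1} = 9 (mod 13).
  v = [9, 10, 10, 1, 9].
Step 2: syndromes of r = [8, 8, 1, 11, 2] (all sums mod 13).
  S_0 = Σ v_i r_i = 9·8 + 10·8 + 10·1 + 1·11 + 9·2 = 191 ≡ 9.
  S_1 = Σ v_i α_i r_i = 9·3·8 + 10·8·8 + 10·12·1 + 1·10·11 + 9·4·2 = 1158 ≡ 1.
  α_i^2 mod 13 = [9, 12, 1, 9, 3].
  S_2 = Σ v_i α_i^2 r_i = 9·9·8 + 10·12·8 + 10·1·1 + 1·9·11 + 9·3·2 = 1771 ≡ 3.
  S = (9, 1, 3) ≠ 0, so r is not a codeword (an error is present).
Step 3: locate the error. For a single error e at position i, S_ℓ = v_i·e·α_i^ℓ, so α_err = S_1/S_0.
  S_0^{−1} = 9^{−1} = 3 (mod 13), so α_err = 1·3 = 3 ≡ 3 = α_1. Error position i = 1.
  Consistency check: S_2/S_1 = 3·1 = 3 ≡ 3 = α_err ✓ (single-error assumption holds).
Step 4: error magnitude e = S_0/v_1 = S_0·∏_{j≠1}(α_1 − α_j) = 9·3 = 27 ≡ 1 (mod 13).
Step 5: correct position 1: c_1 = r_1 − e = 8 − 1 ≡ 7 (mod 13). Hence c = [7, 8, 1, 11, 2].
  Check: interpolating c through the α_i gives m(x) = 9 + 8·x (degree < 2) with m(α_i) = c_i for every i, so c is indeed a codeword.


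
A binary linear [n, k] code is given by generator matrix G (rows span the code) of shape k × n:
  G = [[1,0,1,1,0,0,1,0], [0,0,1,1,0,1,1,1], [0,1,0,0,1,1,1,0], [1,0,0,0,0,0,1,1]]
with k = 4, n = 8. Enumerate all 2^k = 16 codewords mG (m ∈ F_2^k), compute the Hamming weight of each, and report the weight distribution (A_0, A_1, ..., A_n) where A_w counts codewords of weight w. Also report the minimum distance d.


Weight distribution: A_0 = 1, A_2 = 2, A_3 = 3, A_4 = 3, A_5 = 4, A_6 = 2, A_7 = 1. Minimum distance d = 2.

Enumerate all 2^4 = 16 messages m ∈ F_2^4.
For each, compute codeword c = mG in F_2^8, then tally its weight.
  m = 0000 → c = 00000000, weight = 0.
  m = 1000 → c = 10110010, weight = 4.
  m = 0100 → c = 00110111, weight = 5.
  m = 1100 → c = 10000101, weight = 3.
  m = 0010 → c = 01001110, weight = 4.
  m = 1010 → c = 11111100, weight = 6.
  m = 0110 → c = 01111001, weight = 5.
  m = 1110 → c = 11001011, weight = 5.
  m = 0001 → c = 10000011, weight = 3.
  m = 1001 → c = 00110001, weight = 3.
  m = 0101 → c = 10110100, weight = 4.
  m = 1101 → c = 00000110, weight = 2.
  m = 0011 → c = 11001101, weight = 5.
  m = 1011 → c = 01111111, weight = 7.
  m = 0111 → c = 11111010, weight = 6.
  m = 1111 → c = 01001000, weight = 2.
Tally weights:
  weight 0: 1 codewords.
  weight 2: 2 codewords.
  weight 3: 3 codewords.
  weight 4: 3 codewords.
  weight 5: 4 codewords.
  weight 6: 2 codewords.
  weight 7: 1 codewords.
Minimum distance d = smallest w > 0 with A_w > 0 = 2.
Sanity: Σ A_w = 16 = 2^4 = 16 ✓.
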